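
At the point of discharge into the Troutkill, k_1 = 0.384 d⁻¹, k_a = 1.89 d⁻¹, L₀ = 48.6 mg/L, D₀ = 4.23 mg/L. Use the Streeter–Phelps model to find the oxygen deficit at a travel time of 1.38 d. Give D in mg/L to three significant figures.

D ≈ 6.69 mg/L

k_1 L₀/(k_a−k_1) = 0.384×48.6/(1.89−0.384) = 18.66/1.506 = 12.39 mg/L.
e^(−k_1 t) = e^(−0.384×1.380) = 0.5887; e^(−k_a t) = e^(−1.89×1.380) = 0.07367.
D = 12.39 × (0.5887 − 0.07367) + 4.23 × 0.07367 = 6.382 + 0.3116 = 6.693 mg/L.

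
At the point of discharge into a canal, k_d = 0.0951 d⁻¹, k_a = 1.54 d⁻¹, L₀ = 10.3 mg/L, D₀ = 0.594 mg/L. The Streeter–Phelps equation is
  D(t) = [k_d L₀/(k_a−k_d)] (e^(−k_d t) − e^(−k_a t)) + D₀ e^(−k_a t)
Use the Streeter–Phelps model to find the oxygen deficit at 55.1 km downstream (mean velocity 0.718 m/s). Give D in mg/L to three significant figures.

Travel time t = x/v = 55.1 km / (0.718 m/s) = 55100 m / 0.718 m/s = 76740 s = 0.8882 d.
k_d L₀/(k_a−k_d) = 0.0951×10.3/(1.54−0.0951) = 0.9795/1.445 = 0.6779 mg/L.
e^(−k_d t) = e^(−0.0951×0.8882) = 0.9190; e^(−k_a t) = e^(−1.54×0.8882) = 0.2547.
D = 0.6779 × (0.9190 − 0.2547) + 0.594 × 0.2547 = 0.4504 + 0.1513 = 0.6016 mg/L.

D ≈ 0.602 mg/L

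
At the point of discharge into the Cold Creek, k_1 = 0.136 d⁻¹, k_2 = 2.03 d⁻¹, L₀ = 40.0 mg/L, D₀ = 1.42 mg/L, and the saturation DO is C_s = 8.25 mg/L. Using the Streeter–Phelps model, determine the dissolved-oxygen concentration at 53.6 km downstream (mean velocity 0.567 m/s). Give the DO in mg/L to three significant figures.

DO ≈ 5.93 mg/L

Travel time t = x/v = 53.6 km / (0.567 m/s) = 53600 m / 0.567 m/s = 94530 s = 1.094 d.
k_1 L₀/(k_2−k_1) = 0.136×40.0/(2.03−0.136) = 5.440/1.894 = 2.872 mg/L.
e^(−k_1 t) = e^(−0.136×1.094) = 0.8617; e^(−k_2 t) = e^(−2.03×1.094) = 0.1085.
D = 2.872 × (0.8617 − 0.1085) + 1.42 × 0.1085 = 2.164 + 0.1541 = 2.318 mg/L.
DO = C_s − D = 8.25 − 2.318 = 5.932 mg/L.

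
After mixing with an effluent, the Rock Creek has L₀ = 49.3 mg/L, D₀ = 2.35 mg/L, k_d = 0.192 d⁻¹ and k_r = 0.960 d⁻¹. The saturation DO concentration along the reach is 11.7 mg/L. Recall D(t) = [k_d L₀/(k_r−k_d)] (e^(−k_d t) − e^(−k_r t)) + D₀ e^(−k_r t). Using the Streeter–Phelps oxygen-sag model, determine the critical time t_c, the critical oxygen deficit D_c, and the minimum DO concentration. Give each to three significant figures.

t_c ≈ 1.82 d; D_c ≈ 6.95 mg/L; min DO ≈ 4.75 mg/L

t_c = [1/(k_r−k_d)] ln[(k_r/k_d)(1 − D₀(k_r−k_d)/(k_d L₀))]
= [1/(0.960−0.192)] ln[(0.960/0.192)(1 − 2.35×0.7680/(0.192×49.3))]
= (1/0.7680) ln[5.000 × 0.8093] = 1.302 × ln(4.047) = 1.302 × 1.398 = 1.820 d.
D_c = (k_d/k_r) L₀ e^(−k_d t_c) = (0.192/0.960) × 49.3 × e^(−0.192×1.820) = 0.2000 × 49.3 × 0.7051 = 6.952 mg/L.
Minimum DO = C_s − D_c = 11.7 − 6.952 = 4.748 mg/L.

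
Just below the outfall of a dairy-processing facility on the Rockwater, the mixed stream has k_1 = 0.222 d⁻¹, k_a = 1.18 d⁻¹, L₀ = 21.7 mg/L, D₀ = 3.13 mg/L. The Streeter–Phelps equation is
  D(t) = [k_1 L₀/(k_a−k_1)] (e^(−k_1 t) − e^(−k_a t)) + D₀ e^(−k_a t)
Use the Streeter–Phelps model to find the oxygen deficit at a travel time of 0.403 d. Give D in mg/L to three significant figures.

D ≈ 3.42 mg/L

k_1 L₀/(k_a−k_1) = 0.222×21.7/(1.18−0.222) = 4.817/0.9580 = 5.029 mg/L.
e^(−k_1 t) = e^(−0.222×0.4030) = 0.9144; e^(−k_a t) = e^(−1.18×0.4030) = 0.6215.
D = 5.029 × (0.9144 − 0.6215) + 3.13 × 0.6215 = 1.473 + 1.945 = 3.418 mg/L.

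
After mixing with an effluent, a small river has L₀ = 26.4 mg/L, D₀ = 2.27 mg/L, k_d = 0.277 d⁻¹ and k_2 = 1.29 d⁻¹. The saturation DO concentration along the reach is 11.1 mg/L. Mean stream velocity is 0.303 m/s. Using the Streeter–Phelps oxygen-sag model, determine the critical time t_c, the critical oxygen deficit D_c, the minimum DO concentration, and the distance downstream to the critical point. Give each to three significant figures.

t_c ≈ 1.15 d; D_c ≈ 4.13 mg/L; min DO ≈ 6.97 mg/L; x_c ≈ 30.0 km

t_c = [1/(k_2−k_d)] ln[(k_2/k_d)(1 − D₀(k_2−k_d)/(k_d L₀))]
= [1/(1.29−0.277)] ln[(1.29/0.277)(1 − 2.27×1.013/(0.277×26.4))]
= (1/1.013) ln[4.657 × 0.6855] = 0.9872 × ln(3.193) = 0.9872 × 1.161 = 1.146 d.
L(t_c) = L₀ e^(−k_d t_c) = 26.4 × 0.7280 = 19.22 mg/L, and at the critical point k_2 D_c = k_d L, so D_c = (0.277/1.29) × 19.22 = 4.127 mg/L.
Minimum DO = C_s − D_c = 11.1 − 4.127 = 6.973 mg/L.
x_c = v t_c = 0.303 m/s × 1.146 d × 86400 s/d = 30000 m ≈ 30.0 km.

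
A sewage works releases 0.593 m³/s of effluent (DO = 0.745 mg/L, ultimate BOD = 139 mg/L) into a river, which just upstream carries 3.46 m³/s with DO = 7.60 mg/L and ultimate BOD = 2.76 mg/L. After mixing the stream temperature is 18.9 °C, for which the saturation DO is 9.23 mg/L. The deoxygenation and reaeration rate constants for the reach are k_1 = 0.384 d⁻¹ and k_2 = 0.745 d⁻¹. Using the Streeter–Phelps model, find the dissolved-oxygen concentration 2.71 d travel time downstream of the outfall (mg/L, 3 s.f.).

Mixed DO = (3.46×7.60 + 0.593×0.745)/(3.46+0.593) = 26.74/4.053 = 6.597 mg/L.
Mixed L₀ = (3.46×2.76 + 0.593×139)/(4.053) = 91.98/4.053 = 22.69 mg/L.
Initial deficit D₀ = C_s − DO₀ = 9.23 − 6.597 = 2.633 mg/L.
D(2.71) = [0.384×22.69/(0.745−0.384)](e^(−0.384×2.71) − e^(−0.745×2.71)) + 2.633 e^(−0.745×2.71)
= 24.14 × (0.3532 − 0.1328) + 2.633 × 0.1328 = 5.671 mg/L.
DO = 9.23 − 5.671 = 3.559 mg/L.

DO ≈ 3.56 mg/L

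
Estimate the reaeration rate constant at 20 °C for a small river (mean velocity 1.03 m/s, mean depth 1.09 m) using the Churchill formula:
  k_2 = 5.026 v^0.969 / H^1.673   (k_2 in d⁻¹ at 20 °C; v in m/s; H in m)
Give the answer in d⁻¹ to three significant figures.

k_2 = 5.026 × 1.03^0.969 / 1.09^1.673 = 5.026 × 1.029 / 1.155 = 4.478 d⁻¹.

k_2 ≈ 4.48 d⁻¹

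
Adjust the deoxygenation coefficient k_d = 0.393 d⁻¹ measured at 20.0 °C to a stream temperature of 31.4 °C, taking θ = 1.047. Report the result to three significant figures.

k_d ≈ 0.663 d⁻¹

k_d(T₂) = k_d(T₁) · θ^(T₂−T₁) = 0.393 × 1.047^(31.4−20.0)
= 0.393 × 1.047^11.4 = 0.393 × 1.688 = 0.6634 d⁻¹.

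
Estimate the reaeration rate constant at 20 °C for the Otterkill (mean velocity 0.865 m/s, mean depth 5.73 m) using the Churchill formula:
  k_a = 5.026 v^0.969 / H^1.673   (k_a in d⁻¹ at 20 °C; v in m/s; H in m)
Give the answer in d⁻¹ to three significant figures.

k_a ≈ 0.235 d⁻¹

k_a = 5.026 × 0.865^0.969 / 5.73^1.673 = 5.026 × 0.8689 / 18.55 = 0.2354 d⁻¹.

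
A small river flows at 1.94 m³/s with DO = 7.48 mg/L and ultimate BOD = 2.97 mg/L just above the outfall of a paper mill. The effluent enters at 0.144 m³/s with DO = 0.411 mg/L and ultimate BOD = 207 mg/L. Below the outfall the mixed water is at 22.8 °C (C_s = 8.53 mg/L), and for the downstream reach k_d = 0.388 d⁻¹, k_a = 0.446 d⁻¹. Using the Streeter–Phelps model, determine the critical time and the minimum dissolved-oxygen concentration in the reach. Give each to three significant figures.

Mixed DO = (1.94×7.48 + 0.144×0.411)/(1.94+0.144) = 14.57/2.084 = 6.992 mg/L.
Mixed L₀ = (1.94×2.97 + 0.144×207)/(2.084) = 35.57/2.084 = 17.07 mg/L.
Initial deficit D₀ = C_s − DO₀ = 8.53 − 6.992 = 1.538 mg/L.
t_c = (1/0.05800) ln[(0.446/0.388)(1 − 1.538×0.05800/(0.388×17.07))] = 17.24 × ln(1.134) = 2.168 d.
D_c = (0.388/0.446) × 17.07 × e^(−0.388×2.168) = 0.8700 × 17.07 × 0.4312 = 6.402 mg/L.
Minimum DO = 8.53 − 6.402 = 2.128 mg/L.

t_c ≈ 2.17 d; minimum DO ≈ 2.13 mg/L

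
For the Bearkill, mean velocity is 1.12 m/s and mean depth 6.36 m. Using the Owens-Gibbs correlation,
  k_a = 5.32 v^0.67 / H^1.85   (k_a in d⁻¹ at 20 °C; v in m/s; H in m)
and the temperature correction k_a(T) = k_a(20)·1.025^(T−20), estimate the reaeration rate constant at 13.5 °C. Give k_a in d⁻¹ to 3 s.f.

k_a ≈ 0.160 d⁻¹

k_a(20) = 5.32 × 1.12^0.67 / 6.36^1.85 = 5.32 × 1.079 / 30.65 = 0.1873 d⁻¹.
k_a(13.5) = 0.1873 × 1.025^(13.5−20) = 0.1873 × 0.8517 = 0.1595 d⁻¹.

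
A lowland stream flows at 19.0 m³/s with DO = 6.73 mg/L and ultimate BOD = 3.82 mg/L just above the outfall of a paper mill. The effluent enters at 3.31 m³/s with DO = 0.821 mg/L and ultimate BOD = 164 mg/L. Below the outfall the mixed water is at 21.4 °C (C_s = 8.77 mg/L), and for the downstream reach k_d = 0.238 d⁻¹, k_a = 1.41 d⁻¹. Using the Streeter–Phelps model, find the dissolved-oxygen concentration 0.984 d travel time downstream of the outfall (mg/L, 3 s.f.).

DO ≈ 5.01 mg/L

Mixed DO = (19.0×6.73 + 3.31×0.821)/(19.0+3.31) = 130.6/22.31 = 5.853 mg/L.
Mixed L₀ = (19.0×3.82 + 3.31×164)/(22.31) = 615.4/22.31 = 27.58 mg/L.
Initial deficit D₀ = C_s − DO₀ = 8.77 − 5.853 = 2.917 mg/L.
D(0.984) = [0.238×27.58/(1.41−0.238)](e^(−0.238×0.984) − e^(−1.41×0.984)) + 2.917 e^(−1.41×0.984)
= 5.602 × (0.7912 − 0.2497) + 2.917 × 0.2497 = 3.762 mg/L.
DO = 8.77 − 3.762 = 5.008 mg/L.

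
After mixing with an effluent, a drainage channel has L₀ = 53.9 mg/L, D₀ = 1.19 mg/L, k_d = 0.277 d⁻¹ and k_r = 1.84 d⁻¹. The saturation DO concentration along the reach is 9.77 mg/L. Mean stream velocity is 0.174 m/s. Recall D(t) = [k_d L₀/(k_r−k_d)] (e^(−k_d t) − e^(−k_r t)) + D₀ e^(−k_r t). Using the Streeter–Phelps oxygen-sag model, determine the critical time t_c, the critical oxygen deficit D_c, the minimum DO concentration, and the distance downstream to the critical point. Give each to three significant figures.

At the critical point dD/dt = 0, so k_d L₀ e^(−k_d t) = k_r D. Substituting D(t) from the Streeter–Phelps equation and solving for t gives
t_c = ln[(k_r/k_d)(1 − D₀(k_r−k_d)/(k_d L₀))] / (k_r−k_d).
Here k_r−k_d = 1.563 d⁻¹ and 1 − D₀(k_r−k_d)/(k_d L₀) = 1 − 1.19×1.563/(0.277×53.9) = 0.8754, so
t_c = ln(6.643 × 0.8754) / 1.563 = 1.760 / 1.563 = 1.126 d.
D_c = (k_d/k_r) L₀ e^(−k_d t_c) = (0.277/1.84) × 53.9 × e^(−0.277×1.126) = 0.1505 × 53.9 × 0.7320 = 5.940 mg/L.
Minimum DO = C_s − D_c = 9.77 − 5.940 = 3.830 mg/L.
x_c = v t_c = 0.174 m/s × 1.126 d × 86400 s/d = 16930 m ≈ 16.9 km.

t_c ≈ 1.13 d; D_c ≈ 5.94 mg/L; min DO ≈ 3.83 mg/L; x_c ≈ 16.9 km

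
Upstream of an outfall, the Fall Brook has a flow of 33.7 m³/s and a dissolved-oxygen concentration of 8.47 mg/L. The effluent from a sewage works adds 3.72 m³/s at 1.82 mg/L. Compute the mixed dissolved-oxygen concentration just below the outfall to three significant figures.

7.81 mg/L

Flow-weighted mixing: C = (Q_r C_r + Q_w C_w)/(Q_r + Q_w)
= (33.7×8.47 + 3.72×1.82)/(33.7 + 3.72) = 292.2/37.42 = 7.809 mg/L.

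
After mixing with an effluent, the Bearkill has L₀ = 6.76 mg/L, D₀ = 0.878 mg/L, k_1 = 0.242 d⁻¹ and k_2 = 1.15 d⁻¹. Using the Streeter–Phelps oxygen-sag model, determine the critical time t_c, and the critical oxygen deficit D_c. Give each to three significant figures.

t_c ≈ 0.981 d; D_c ≈ 1.12 mg/L

At the critical point dD/dt = 0, so k_1 L₀ e^(−k_1 t) = k_2 D. Substituting D(t) from the Streeter–Phelps equation and solving for t gives
t_c = ln[(k_2/k_1)(1 − D₀(k_2−k_1)/(k_1 L₀))] / (k_2−k_1).
Here k_2−k_1 = 0.9080 d⁻¹ and 1 − D₀(k_2−k_1)/(k_1 L₀) = 1 − 0.878×0.9080/(0.242×6.76) = 0.5127, so
t_c = ln(4.752 × 0.5127) / 0.9080 = 0.8905 / 0.9080 = 0.9807 d.
L(t_c) = L₀ e^(−k_1 t_c) = 6.76 × 0.7887 = 5.332 mg/L, and at the critical point k_2 D_c = k_1 L, so D_c = (0.242/1.15) × 5.332 = 1.122 mg/L.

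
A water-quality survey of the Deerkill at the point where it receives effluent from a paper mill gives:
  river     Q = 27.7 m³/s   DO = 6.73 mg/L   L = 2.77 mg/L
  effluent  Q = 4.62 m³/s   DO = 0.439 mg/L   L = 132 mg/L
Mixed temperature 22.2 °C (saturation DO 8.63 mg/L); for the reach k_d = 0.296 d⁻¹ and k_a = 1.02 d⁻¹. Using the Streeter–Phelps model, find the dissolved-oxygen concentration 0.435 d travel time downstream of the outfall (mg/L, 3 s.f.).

DO ≈ 4.77 mg/L

Mixed DO = (27.7×6.73 + 4.62×0.439)/(27.7+4.62) = 188.4/32.32 = 5.831 mg/L.
Mixed L₀ = (27.7×2.77 + 4.62×132)/(32.32) = 686.6/32.32 = 21.24 mg/L.
Initial deficit D₀ = C_s − DO₀ = 8.63 − 5.831 = 2.799 mg/L.
D(0.435) = [0.296×21.24/(1.02−0.296)](e^(−0.296×0.435) − e^(−1.02×0.435)) + 2.799 e^(−1.02×0.435)
= 8.685 × (0.8792 − 0.6417) + 2.799 × 0.6417 = 3.859 mg/L.
DO = 8.63 − 3.859 = 4.771 mg/L.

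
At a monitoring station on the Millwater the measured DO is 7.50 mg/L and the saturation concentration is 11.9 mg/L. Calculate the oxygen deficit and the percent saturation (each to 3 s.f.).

D = C_s − C = 11.9 − 7.50 = 4.40 mg/L.
% saturation = 7.50/11.9 × 100 = 63.0 %.

D ≈ 4.40 mg/L; 63.0 % saturation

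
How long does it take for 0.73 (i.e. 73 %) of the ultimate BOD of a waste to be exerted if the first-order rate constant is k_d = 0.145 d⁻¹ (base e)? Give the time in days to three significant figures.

t ≈ 9.03 d

y/L₀ = 1 − e^(−k_d t) = 0.73 ⇒ e^(−k_d t) = 0.270
t = −ln(0.270) / 0.145 = 1.309 / 0.145 = 9.030 d.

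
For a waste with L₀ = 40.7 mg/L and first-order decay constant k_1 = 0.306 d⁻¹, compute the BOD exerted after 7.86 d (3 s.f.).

y_t = L₀(1 − e^(−k_1 t)) = 40.7 × (1 − e^(−0.306×7.86))
= 40.7 × (1 − 0.09025) = 40.7 × 0.9097 = 37.03 mg/L.

y ≈ 37.0 mg/L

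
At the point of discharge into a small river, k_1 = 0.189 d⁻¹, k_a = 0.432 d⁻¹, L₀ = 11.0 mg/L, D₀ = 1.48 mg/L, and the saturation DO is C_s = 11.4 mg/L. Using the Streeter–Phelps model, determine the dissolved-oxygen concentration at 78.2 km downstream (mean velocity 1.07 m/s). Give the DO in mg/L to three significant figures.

DO ≈ 9.02 mg/L

Travel time t = x/v = 78.2 km / (1.07 m/s) = 78200 m / 1.07 m/s = 73080 s = 0.8459 d.
k_1 L₀/(k_a−k_1) = 0.189×11.0/(0.432−0.189) = 2.079/0.2430 = 8.556 mg/L.
e^(−k_1 t) = e^(−0.189×0.8459) = 0.8523; e^(−k_a t) = e^(−0.432×0.8459) = 0.6939.
D = 8.556 × (0.8523 − 0.6939) + 1.48 × 0.6939 = 1.355 + 1.027 = 2.382 mg/L.
DO = C_s − D = 11.4 − 2.382 = 9.018 mg/L.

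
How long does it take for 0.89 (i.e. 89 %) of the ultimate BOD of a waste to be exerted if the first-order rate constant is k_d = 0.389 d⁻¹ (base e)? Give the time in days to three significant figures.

t ≈ 5.67 d

y/L₀ = 1 − e^(−k_d t) = 0.89 ⇒ e^(−k_d t) = 0.110
t = −ln(0.110) / 0.389 = 2.207 / 0.389 = 5.674 d.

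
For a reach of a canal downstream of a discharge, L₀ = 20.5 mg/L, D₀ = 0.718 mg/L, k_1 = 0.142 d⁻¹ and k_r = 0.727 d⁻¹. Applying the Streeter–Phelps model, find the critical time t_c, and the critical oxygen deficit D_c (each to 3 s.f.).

With k_r/k_1 = 5.120 and 1 − D₀(k_r−k_1)/(k_1 L₀) = 0.8557,
t_c = ln(5.120 × 0.8557) / (0.727 − 0.142) = ln(4.381) / 0.5850 = 1.477/0.5850 = 2.525 d.
D_c = (k_1/k_r) L₀ e^(−k_1 t_c) = (0.142/0.727) × 20.5 × e^(−0.142×2.525) = 0.1953 × 20.5 × 0.6987 = 2.798 mg/L.

t_c ≈ 2.53 d; D_c ≈ 2.80 mg/L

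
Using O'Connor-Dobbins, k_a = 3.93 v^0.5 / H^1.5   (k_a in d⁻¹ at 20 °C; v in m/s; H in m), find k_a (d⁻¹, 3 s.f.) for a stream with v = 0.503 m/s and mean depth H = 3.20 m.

k_a ≈ 0.487 d⁻¹

k_a = 3.93 × 0.503^0.5 / 3.20^1.5 = 3.93 × 0.7092 / 5.724 = 0.4869 d⁻¹.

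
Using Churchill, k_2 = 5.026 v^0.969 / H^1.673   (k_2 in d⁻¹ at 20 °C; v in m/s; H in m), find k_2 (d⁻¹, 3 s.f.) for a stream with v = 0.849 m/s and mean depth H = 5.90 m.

k_2 = 5.026 × 0.849^0.969 / 5.90^1.673 = 5.026 × 0.8533 / 19.48 = 0.2201 d⁻¹.

k_2 ≈ 0.220 d⁻¹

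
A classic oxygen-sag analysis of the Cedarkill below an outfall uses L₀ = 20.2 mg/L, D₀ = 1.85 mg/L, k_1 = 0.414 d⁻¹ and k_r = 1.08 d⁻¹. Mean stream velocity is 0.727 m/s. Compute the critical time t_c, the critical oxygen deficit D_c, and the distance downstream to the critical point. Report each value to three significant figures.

t_c ≈ 1.20 d; D_c ≈ 4.71 mg/L; x_c ≈ 75.4 km

With k_r/k_1 = 2.609 and 1 − D₀(k_r−k_1)/(k_1 L₀) = 0.8527,
t_c = ln(2.609 × 0.8527) / (1.08 − 0.414) = ln(2.224) / 0.6660 = 0.7995/0.6660 = 1.200 d.
D_c = (k_1/k_r) L₀ e^(−k_1 t_c) = (0.414/1.08) × 20.2 × e^(−0.414×1.200) = 0.3833 × 20.2 × 0.6084 = 4.711 mg/L.
x_c = v t_c = 0.727 m/s × 1.200 d × 86400 s/d = 75400 m ≈ 75.4 km.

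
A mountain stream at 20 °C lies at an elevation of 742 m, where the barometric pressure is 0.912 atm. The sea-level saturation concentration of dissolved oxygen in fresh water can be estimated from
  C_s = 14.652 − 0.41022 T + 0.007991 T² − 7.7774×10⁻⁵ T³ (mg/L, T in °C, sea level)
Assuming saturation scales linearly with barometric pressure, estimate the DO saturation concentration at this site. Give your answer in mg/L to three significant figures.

At sea level: C_s = 14.652 − 0.41022×20 + 0.007991×20² − 7.7774×10⁻⁵×20³ = 9.022 mg/L.
Pressure correction: C_s' = 9.022 × 0.912 = 8.228 mg/L.

C_s ≈ 8.23 mg/L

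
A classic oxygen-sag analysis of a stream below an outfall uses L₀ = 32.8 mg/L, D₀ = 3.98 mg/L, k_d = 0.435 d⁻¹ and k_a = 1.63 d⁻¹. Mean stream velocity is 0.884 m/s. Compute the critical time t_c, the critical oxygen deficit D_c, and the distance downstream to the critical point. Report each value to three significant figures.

With k_a/k_d = 3.747 and 1 − D₀(k_a−k_d)/(k_d L₀) = 0.6667,
t_c = ln(3.747 × 0.6667) / (1.63 − 0.435) = ln(2.498) / 1.195 = 0.9155/1.195 = 0.7661 d.
D_c = (k_d/k_a) L₀ e^(−k_d t_c) = (0.435/1.63) × 32.8 × e^(−0.435×0.7661) = 0.2669 × 32.8 × 0.7166 = 6.273 mg/L.
x_c = v t_c = 0.884 m/s × 0.7661 d × 86400 s/d = 58510 m ≈ 58.5 km.

t_c ≈ 0.766 d; D_c ≈ 6.27 mg/L; x_c ≈ 58.5 km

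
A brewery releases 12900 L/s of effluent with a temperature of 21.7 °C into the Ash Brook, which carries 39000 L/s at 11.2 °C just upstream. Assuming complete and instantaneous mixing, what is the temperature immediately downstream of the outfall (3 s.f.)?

13.8 °C

Flow-weighted mixing: C = (Q_r C_r + Q_w C_w)/(Q_r + Q_w)
= (39000×11.2 + 12900×21.7)/(39000 + 12900) = 716700/51900 = 13.81 °C.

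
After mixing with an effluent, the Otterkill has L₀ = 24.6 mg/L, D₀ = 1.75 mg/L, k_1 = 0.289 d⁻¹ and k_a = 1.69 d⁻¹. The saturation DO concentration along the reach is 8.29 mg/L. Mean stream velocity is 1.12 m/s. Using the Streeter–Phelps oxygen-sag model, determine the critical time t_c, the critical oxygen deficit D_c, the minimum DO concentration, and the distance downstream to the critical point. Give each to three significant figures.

t_c ≈ 0.959 d; D_c ≈ 3.19 mg/L; min DO ≈ 5.10 mg/L; x_c ≈ 92.8 km

t_c = [1/(k_a−k_1)] ln[(k_a/k_1)(1 − D₀(k_a−k_1)/(k_1 L₀))]
= [1/(1.69−0.289)] ln[(1.69/0.289)(1 − 1.75×1.401/(0.289×24.6))]
= (1/1.401) ln[5.848 × 0.6551] = 0.7138 × ln(3.831) = 0.7138 × 1.343 = 0.9587 d.
D_c = (k_1/k_a) L₀ e^(−k_1 t_c) = (0.289/1.69) × 24.6 × e^(−0.289×0.9587) = 0.1710 × 24.6 × 0.7580 = 3.189 mg/L.
Minimum DO = C_s − D_c = 8.29 − 3.189 = 5.101 mg/L.
x_c = v t_c = 1.12 m/s × 0.9587 d × 86400 s/d = 92770 m ≈ 92.8 km.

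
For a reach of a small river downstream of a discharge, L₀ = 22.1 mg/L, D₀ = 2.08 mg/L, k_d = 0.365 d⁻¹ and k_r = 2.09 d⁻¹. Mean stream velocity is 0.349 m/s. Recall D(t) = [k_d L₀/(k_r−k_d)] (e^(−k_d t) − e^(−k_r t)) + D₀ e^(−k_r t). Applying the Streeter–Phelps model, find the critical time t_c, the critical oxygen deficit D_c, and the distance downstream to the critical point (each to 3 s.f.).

t_c ≈ 0.670 d; D_c ≈ 3.02 mg/L; x_c ≈ 20.2 km

With k_r/k_d = 5.726 and 1 − D₀(k_r−k_d)/(k_d L₀) = 0.5552,
t_c = ln(5.726 × 0.5552) / (2.09 − 0.365) = ln(3.179) / 1.725 = 1.157/1.725 = 0.6705 d.
L(t_c) = L₀ e^(−k_d t_c) = 22.1 × 0.7829 = 17.30 mg/L, and at the critical point k_r D_c = k_d L, so D_c = (0.365/2.09) × 17.30 = 3.022 mg/L.
x_c = v t_c = 0.349 m/s × 0.6705 d × 86400 s/d = 20220 m ≈ 20.2 km.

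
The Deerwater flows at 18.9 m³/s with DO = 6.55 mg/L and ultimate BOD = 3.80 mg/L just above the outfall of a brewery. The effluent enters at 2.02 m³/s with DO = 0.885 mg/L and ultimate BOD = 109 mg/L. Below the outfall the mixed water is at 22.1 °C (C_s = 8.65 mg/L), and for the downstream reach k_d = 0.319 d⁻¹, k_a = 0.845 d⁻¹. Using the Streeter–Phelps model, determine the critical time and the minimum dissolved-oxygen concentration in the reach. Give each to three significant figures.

Mixed DO = (18.9×6.55 + 2.02×0.885)/(18.9+2.02) = 125.6/20.92 = 6.003 mg/L.
Mixed L₀ = (18.9×3.80 + 2.02×109)/(20.92) = 292.0/20.92 = 13.96 mg/L.
Initial deficit D₀ = C_s − DO₀ = 8.65 − 6.003 = 2.647 mg/L.
t_c = (1/0.5260) ln[(0.845/0.319)(1 − 2.647×0.5260/(0.319×13.96))] = 1.901 × ln(1.821) = 1.139 d.
D_c = (0.319/0.845) × 13.96 × e^(−0.319×1.139) = 0.3775 × 13.96 × 0.6953 = 3.664 mg/L.
Minimum DO = 8.65 − 3.664 = 4.986 mg/L.

t_c ≈ 1.14 d; minimum DO ≈ 4.99 mg/L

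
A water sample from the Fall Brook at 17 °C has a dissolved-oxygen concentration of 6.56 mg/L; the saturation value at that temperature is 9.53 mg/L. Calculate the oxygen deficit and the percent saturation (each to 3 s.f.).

D = C_s − C = 9.53 − 6.56 = 2.97 mg/L.
% saturation = 6.56/9.53 × 100 = 68.8 %.

D ≈ 2.97 mg/L; 68.8 % saturation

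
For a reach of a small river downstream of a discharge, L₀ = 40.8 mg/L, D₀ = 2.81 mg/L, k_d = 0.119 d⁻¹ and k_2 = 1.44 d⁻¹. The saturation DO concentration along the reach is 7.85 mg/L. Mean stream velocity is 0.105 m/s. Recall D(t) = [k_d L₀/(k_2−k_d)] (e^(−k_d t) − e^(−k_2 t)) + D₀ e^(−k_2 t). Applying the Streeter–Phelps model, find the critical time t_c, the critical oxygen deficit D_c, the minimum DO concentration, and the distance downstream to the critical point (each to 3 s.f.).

t_c ≈ 0.793 d; D_c ≈ 3.07 mg/L; min DO ≈ 4.78 mg/L; x_c ≈ 7.19 km

At the critical point dD/dt = 0, so k_d L₀ e^(−k_d t) = k_2 D. Substituting D(t) from the Streeter–Phelps equation and solving for t gives
t_c = ln[(k_2/k_d)(1 − D₀(k_2−k_d)/(k_d L₀))] / (k_2−k_d).
Here k_2−k_d = 1.321 d⁻¹ and 1 − D₀(k_2−k_d)/(k_d L₀) = 1 − 2.81×1.321/(0.119×40.8) = 0.2355, so
t_c = ln(12.10 × 0.2355) / 1.321 = 1.047 / 1.321 = 0.7926 d.
D_c = (k_d/k_2) L₀ e^(−k_d t_c) = (0.119/1.44) × 40.8 × e^(−0.119×0.7926) = 0.08264 × 40.8 × 0.9100 = 3.068 mg/L.
Minimum DO = C_s − D_c = 7.85 − 3.068 = 4.782 mg/L.
x_c = v t_c = 0.105 m/s × 0.7926 d × 86400 s/d = 7191 m ≈ 7.19 km.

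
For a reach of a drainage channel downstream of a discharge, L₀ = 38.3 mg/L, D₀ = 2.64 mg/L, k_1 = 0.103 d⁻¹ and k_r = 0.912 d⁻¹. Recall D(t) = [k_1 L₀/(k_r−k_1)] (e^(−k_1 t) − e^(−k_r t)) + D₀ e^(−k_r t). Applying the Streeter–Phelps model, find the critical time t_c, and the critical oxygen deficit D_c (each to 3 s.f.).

t_c ≈ 1.73 d; D_c ≈ 3.62 mg/L

At the critical point dD/dt = 0, so k_1 L₀ e^(−k_1 t) = k_r D. Substituting D(t) from the Streeter–Phelps equation and solving for t gives
t_c = ln[(k_r/k_1)(1 − D₀(k_r−k_1)/(k_1 L₀))] / (k_r−k_1).
Here k_r−k_1 = 0.8090 d⁻¹ and 1 − D₀(k_r−k_1)/(k_1 L₀) = 1 − 2.64×0.8090/(0.103×38.3) = 0.4586, so
t_c = ln(8.854 × 0.4586) / 0.8090 = 1.401 / 0.8090 = 1.732 d.
D_c = (k_1/k_r) L₀ e^(−k_1 t_c) = (0.103/0.912) × 38.3 × e^(−0.103×1.732) = 0.1129 × 38.3 × 0.8366 = 3.619 mg/L.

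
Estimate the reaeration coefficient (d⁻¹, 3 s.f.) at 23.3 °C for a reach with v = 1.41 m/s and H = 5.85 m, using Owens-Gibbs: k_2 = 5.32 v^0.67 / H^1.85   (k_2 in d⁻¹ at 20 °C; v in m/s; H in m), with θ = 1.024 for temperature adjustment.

k_2(20) = 5.32 × 1.41^0.67 / 5.85^1.85 = 5.32 × 1.259 / 26.26 = 0.2551 d⁻¹.
k_2(23.3) = 0.2551 × 1.024^(23.3−20) = 0.2551 × 1.081 = 0.2758 d⁻¹.

k_2 ≈ 0.276 d⁻¹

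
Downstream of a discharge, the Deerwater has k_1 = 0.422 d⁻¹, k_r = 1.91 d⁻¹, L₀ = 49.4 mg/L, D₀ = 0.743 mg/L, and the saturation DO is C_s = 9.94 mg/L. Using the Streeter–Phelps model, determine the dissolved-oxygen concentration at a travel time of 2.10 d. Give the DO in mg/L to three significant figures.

k_1 L₀/(k_r−k_1) = 0.422×49.4/(1.91−0.422) = 20.85/1.488 = 14.01 mg/L.
e^(−k_1 t) = e^(−0.422×2.100) = 0.4122; e^(−k_r t) = e^(−1.91×2.100) = 0.01812.
D = 14.01 × (0.4122 − 0.01812) + 0.743 × 0.01812 = 5.521 + 0.01346 = 5.535 mg/L.
DO = C_s − D = 9.94 − 5.535 = 4.405 mg/L.

DO ≈ 4.41 mg/L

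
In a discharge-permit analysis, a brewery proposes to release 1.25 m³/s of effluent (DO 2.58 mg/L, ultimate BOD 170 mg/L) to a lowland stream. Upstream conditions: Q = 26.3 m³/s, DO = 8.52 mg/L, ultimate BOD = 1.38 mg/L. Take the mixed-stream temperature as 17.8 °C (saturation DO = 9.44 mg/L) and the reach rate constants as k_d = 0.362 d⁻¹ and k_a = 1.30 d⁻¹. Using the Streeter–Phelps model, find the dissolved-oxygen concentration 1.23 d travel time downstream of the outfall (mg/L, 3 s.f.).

DO ≈ 7.67 mg/L

Mixed DO = (26.3×8.52 + 1.25×2.58)/(26.3+1.25) = 227.3/27.55 = 8.250 mg/L.
Mixed L₀ = (26.3×1.38 + 1.25×170)/(27.55) = 248.8/27.55 = 9.031 mg/L.
Initial deficit D₀ = C_s − DO₀ = 9.44 − 8.250 = 1.190 mg/L.
D(1.23) = [0.362×9.031/(1.30−0.362)](e^(−0.362×1.23) − e^(−1.30×1.23)) + 1.190 e^(−1.30×1.23)
= 3.485 × (0.6407 − 0.2021) + 1.190 × 0.2021 = 1.769 mg/L.
DO = 9.44 − 1.769 = 7.671 mg/L.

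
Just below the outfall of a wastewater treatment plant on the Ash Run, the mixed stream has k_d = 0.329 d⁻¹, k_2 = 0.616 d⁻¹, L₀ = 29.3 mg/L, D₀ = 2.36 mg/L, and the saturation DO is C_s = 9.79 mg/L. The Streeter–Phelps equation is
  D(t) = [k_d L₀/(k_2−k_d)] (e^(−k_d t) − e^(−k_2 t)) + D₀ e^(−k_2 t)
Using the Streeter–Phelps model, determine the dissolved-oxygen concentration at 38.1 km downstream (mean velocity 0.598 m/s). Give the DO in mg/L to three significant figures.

DO ≈ 3.27 mg/L

Travel time t = x/v = 38.1 km / (0.598 m/s) = 38100 m / 0.598 m/s = 63710 s = 0.7374 d.
k_d L₀/(k_2−k_d) = 0.329×29.3/(0.616−0.329) = 9.640/0.2870 = 33.59 mg/L.
e^(−k_d t) = e^(−0.329×0.7374) = 0.7846; e^(−k_2 t) = e^(−0.616×0.7374) = 0.6349.
D = 33.59 × (0.7846 − 0.6349) + 2.36 × 0.6349 = 5.026 + 1.498 = 6.525 mg/L.
DO = C_s − D = 9.79 − 6.525 = 3.265 mg/L.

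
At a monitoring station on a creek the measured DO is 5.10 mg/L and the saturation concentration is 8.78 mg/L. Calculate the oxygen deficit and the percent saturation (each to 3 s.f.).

D ≈ 3.68 mg/L; 58.1 % saturation

D = C_s − C = 8.78 − 5.10 = 3.68 mg/L.
% saturation = 5.10/8.78 × 100 = 58.1 %.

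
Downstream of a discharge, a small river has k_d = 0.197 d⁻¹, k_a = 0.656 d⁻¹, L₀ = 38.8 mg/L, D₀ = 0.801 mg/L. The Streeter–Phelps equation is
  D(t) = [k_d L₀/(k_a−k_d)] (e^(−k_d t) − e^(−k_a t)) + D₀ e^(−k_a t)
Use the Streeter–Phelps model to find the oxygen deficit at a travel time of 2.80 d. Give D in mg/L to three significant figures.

k_d L₀/(k_a−k_d) = 0.197×38.8/(0.656−0.197) = 7.644/0.4590 = 16.65 mg/L.
e^(−k_d t) = e^(−0.197×2.800) = 0.5760; e^(−k_a t) = e^(−0.656×2.800) = 0.1593.
D = 16.65 × (0.5760 − 0.1593) + 0.801 × 0.1593 = 6.939 + 0.1276 = 7.067 mg/L.

D ≈ 7.07 mg/L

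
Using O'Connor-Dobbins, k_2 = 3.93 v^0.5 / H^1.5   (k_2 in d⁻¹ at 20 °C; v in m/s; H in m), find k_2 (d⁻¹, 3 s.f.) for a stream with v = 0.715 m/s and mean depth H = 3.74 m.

k_2 = 3.93 × 0.715^0.5 / 3.74^1.5 = 3.93 × 0.8456 / 7.233 = 0.4594 d⁻¹.

k_2 ≈ 0.459 d⁻¹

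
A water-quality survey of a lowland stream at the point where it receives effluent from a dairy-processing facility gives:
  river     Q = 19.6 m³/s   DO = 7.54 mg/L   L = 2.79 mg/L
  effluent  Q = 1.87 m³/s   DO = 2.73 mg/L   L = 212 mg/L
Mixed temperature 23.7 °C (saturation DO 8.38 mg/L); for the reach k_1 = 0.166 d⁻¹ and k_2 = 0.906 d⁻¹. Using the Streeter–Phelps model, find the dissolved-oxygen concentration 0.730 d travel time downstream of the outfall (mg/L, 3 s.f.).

DO ≈ 5.99 mg/L

Mixed DO = (19.6×7.54 + 1.87×2.73)/(19.6+1.87) = 152.9/21.47 = 7.121 mg/L.
Mixed L₀ = (19.6×2.79 + 1.87×212)/(21.47) = 451.1/21.47 = 21.01 mg/L.
Initial deficit D₀ = C_s − DO₀ = 8.38 − 7.121 = 1.259 mg/L.
D(0.730) = [0.166×21.01/(0.906−0.166)](e^(−0.166×0.730) − e^(−0.906×0.730)) + 1.259 e^(−0.906×0.730)
= 4.713 × (0.8859 − 0.5161) + 1.259 × 0.5161 = 2.393 mg/L.
DO = 8.38 − 2.393 = 5.987 mg/L.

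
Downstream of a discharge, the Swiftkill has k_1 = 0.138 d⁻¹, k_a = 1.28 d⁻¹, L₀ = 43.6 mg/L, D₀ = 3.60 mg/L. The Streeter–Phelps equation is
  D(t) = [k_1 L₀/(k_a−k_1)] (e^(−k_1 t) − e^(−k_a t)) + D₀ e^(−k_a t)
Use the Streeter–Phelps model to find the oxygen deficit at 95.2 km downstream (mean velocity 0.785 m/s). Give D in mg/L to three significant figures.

D ≈ 4.06 mg/L

Travel time t = x/v = 95.2 km / (0.785 m/s) = 95200 m / 0.785 m/s = 121300 s = 1.404 d.
k_1 L₀/(k_a−k_1) = 0.138×43.6/(1.28−0.138) = 6.017/1.142 = 5.269 mg/L.
e^(−k_1 t) = e^(−0.138×1.404) = 0.8239; e^(−k_a t) = e^(−1.28×1.404) = 0.1659.
D = 5.269 × (0.8239 − 0.1659) + 3.60 × 0.1659 = 3.467 + 0.5971 = 4.064 mg/L.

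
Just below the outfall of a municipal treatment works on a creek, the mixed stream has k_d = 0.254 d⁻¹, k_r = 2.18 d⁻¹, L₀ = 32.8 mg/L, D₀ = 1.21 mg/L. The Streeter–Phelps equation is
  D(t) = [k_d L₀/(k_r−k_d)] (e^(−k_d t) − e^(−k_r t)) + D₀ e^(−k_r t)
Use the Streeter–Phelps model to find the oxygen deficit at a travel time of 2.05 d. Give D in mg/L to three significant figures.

D ≈ 2.53 mg/L

k_d L₀/(k_r−k_d) = 0.254×32.8/(2.18−0.254) = 8.331/1.926 = 4.326 mg/L.
e^(−k_d t) = e^(−0.254×2.050) = 0.5941; e^(−k_r t) = e^(−2.18×2.050) = 0.01146.
D = 4.326 × (0.5941 − 0.01146) + 1.21 × 0.01146 = 2.520 + 0.01387 = 2.534 mg/L.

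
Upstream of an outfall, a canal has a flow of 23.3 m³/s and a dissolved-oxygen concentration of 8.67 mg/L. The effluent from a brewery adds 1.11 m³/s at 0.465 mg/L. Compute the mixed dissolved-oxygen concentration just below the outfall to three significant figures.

8.30 mg/L

Flow-weighted mixing: C = (Q_r C_r + Q_w C_w)/(Q_r + Q_w)
= (23.3×8.67 + 1.11×0.465)/(23.3 + 1.11) = 202.5/24.41 = 8.297 mg/L.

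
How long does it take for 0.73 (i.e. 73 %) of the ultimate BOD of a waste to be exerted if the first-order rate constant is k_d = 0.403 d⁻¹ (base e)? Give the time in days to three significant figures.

t ≈ 3.25 d

y/L₀ = 1 − e^(−k_d t) = 0.73 ⇒ e^(−k_d t) = 0.270
t = −ln(0.270) / 0.403 = 1.309 / 0.403 = 3.249 d.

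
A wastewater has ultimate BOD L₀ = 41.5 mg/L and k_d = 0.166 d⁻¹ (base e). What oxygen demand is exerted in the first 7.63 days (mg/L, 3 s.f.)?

y ≈ 29.8 mg/L

y_t = L₀(1 − e^(−k_d t)) = 41.5 × (1 − e^(−0.166×7.63))
= 41.5 × (1 − 0.2818) = 41.5 × 0.7182 = 29.81 mg/L.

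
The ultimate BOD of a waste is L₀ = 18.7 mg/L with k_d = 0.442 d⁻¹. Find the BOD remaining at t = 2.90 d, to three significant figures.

L ≈ 5.19 mg/L

L_t = L₀ e^(−k_d t) = 18.7 × e^(−0.442×2.90) = 18.7 × 0.2775 = 5.190 mg/L.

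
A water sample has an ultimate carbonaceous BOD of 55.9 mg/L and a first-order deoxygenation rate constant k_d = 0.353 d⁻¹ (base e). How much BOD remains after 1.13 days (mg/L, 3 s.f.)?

L_t = L₀ e^(−k_d t) = 55.9 × e^(−0.353×1.13) = 55.9 × 0.6711 = 37.51 mg/L.

L ≈ 37.5 mg/L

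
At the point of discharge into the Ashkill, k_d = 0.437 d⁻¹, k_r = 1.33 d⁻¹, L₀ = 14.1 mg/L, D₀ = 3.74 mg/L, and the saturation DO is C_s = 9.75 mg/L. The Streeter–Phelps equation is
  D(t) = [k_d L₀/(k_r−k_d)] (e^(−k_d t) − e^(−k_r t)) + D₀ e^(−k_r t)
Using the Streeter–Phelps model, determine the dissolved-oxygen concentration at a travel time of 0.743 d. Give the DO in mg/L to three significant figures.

DO ≈ 5.94 mg/L

k_d L₀/(k_r−k_d) = 0.437×14.1/(1.33−0.437) = 6.162/0.8930 = 6.900 mg/L.
e^(−k_d t) = e^(−0.437×0.7430) = 0.7228; e^(−k_r t) = e^(−1.33×0.7430) = 0.3722.
D = 6.900 × (0.7228 − 0.3722) + 3.74 × 0.3722 = 2.418 + 1.392 = 3.811 mg/L.
DO = C_s − D = 9.75 − 3.811 = 5.939 mg/L.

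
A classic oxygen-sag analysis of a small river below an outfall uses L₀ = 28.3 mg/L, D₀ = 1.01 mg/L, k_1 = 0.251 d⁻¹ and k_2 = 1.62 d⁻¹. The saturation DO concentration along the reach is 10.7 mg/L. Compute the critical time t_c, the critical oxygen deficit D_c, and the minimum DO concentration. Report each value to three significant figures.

With k_2/k_1 = 6.454 and 1 − D₀(k_2−k_1)/(k_1 L₀) = 0.8053,
t_c = ln(6.454 × 0.8053) / (1.62 − 0.251) = ln(5.198) / 1.369 = 1.648/1.369 = 1.204 d.
L(t_c) = L₀ e^(−k_1 t_c) = 28.3 × 0.7392 = 20.92 mg/L, and at the critical point k_2 D_c = k_1 L, so D_c = (0.251/1.62) × 20.92 = 3.241 mg/L.
Minimum DO = C_s − D_c = 10.7 − 3.241 = 7.459 mg/L.

t_c ≈ 1.20 d; D_c ≈ 3.24 mg/L; min DO ≈ 7.46 mg/L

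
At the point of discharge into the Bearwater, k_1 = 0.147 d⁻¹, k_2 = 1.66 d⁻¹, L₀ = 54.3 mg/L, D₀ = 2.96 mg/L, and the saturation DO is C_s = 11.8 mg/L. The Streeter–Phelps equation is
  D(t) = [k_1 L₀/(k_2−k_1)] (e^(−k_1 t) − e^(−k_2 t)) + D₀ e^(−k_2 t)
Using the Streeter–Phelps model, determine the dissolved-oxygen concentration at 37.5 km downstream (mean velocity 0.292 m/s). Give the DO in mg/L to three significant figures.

DO ≈ 7.76 mg/L

Travel time t = x/v = 37.5 km / (0.292 m/s) = 37500 m / 0.292 m/s = 128400 s = 1.486 d.
k_1 L₀/(k_2−k_1) = 0.147×54.3/(1.66−0.147) = 7.982/1.513 = 5.276 mg/L.
e^(−k_1 t) = e^(−0.147×1.486) = 0.8037; e^(−k_2 t) = e^(−1.66×1.486) = 0.08480.
D = 5.276 × (0.8037 − 0.08480) + 2.96 × 0.08480 = 3.793 + 0.2510 = 4.044 mg/L.
DO = C_s − D = 11.8 − 4.044 = 7.756 mg/L.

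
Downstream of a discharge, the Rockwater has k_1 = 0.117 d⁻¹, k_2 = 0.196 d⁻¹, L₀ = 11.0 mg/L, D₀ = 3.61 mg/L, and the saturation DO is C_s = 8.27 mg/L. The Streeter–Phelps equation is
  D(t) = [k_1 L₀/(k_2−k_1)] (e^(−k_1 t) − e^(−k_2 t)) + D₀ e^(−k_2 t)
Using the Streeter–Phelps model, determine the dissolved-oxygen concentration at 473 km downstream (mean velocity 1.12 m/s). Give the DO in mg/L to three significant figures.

DO ≈ 3.94 mg/L

Travel time t = x/v = 473 km / (1.12 m/s) = 473000 m / 1.12 m/s = 422300 s = 4.888 d.
k_1 L₀/(k_2−k_1) = 0.117×11.0/(0.196−0.117) = 1.287/0.07900 = 16.29 mg/L.
e^(−k_1 t) = e^(−0.117×4.888) = 0.5645; e^(−k_2 t) = e^(−0.196×4.888) = 0.3836.
D = 16.29 × (0.5645 − 0.3836) + 3.61 × 0.3836 = 2.946 + 1.385 = 4.331 mg/L.
DO = C_s − D = 8.27 − 4.331 = 3.939 mg/L.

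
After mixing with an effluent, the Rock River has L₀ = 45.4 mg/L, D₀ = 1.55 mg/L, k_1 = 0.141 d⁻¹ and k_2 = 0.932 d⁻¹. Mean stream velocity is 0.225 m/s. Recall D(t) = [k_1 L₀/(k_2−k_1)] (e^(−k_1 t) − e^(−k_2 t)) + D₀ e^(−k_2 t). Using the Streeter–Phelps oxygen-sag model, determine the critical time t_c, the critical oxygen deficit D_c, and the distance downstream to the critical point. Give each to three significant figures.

t_c ≈ 2.12 d; D_c ≈ 5.09 mg/L; x_c ≈ 41.2 km

t_c = [1/(k_2−k_1)] ln[(k_2/k_1)(1 − D₀(k_2−k_1)/(k_1 L₀))]
= [1/(0.932−0.141)] ln[(0.932/0.141)(1 − 1.55×0.7910/(0.141×45.4))]
= (1/0.7910) ln[6.610 × 0.8085] = 1.264 × ln(5.344) = 1.264 × 1.676 = 2.119 d.
D_c = (k_1/k_2) L₀ e^(−k_1 t_c) = (0.141/0.932) × 45.4 × e^(−0.141×2.119) = 0.1513 × 45.4 × 0.7417 = 5.095 mg/L.
x_c = v t_c = 0.225 m/s × 2.119 d × 86400 s/d = 41190 m ≈ 41.2 km.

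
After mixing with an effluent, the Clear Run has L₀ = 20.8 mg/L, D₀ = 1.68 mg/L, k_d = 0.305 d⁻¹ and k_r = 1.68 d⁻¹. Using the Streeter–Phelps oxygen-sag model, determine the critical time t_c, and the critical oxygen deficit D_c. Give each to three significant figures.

At the critical point dD/dt = 0, so k_d L₀ e^(−k_d t) = k_r D. Substituting D(t) from the Streeter–Phelps equation and solving for t gives
t_c = ln[(k_r/k_d)(1 − D₀(k_r−k_d)/(k_d L₀))] / (k_r−k_d).
Here k_r−k_d = 1.375 d⁻¹ and 1 − D₀(k_r−k_d)/(k_d L₀) = 1 − 1.68×1.375/(0.305×20.8) = 0.6359, so
t_c = ln(5.508 × 0.6359) / 1.375 = 1.253 / 1.375 = 0.9116 d.
D_c = (k_d/k_r) L₀ e^(−k_d t_c) = (0.305/1.68) × 20.8 × e^(−0.305×0.9116) = 0.1815 × 20.8 × 0.7573 = 2.860 mg/L.

t_c ≈ 0.912 d; D_c ≈ 2.86 mg/L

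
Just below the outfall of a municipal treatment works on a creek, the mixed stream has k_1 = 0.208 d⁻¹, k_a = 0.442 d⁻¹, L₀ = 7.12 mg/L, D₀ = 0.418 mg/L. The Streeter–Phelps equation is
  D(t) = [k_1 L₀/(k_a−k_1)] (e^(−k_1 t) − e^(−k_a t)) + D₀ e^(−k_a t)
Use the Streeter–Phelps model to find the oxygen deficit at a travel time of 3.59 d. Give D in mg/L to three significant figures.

k_1 L₀/(k_a−k_1) = 0.208×7.12/(0.442−0.208) = 1.481/0.2340 = 6.329 mg/L.
e^(−k_1 t) = e^(−0.208×3.590) = 0.4739; e^(−k_a t) = e^(−0.442×3.590) = 0.2046.
D = 6.329 × (0.4739 − 0.2046) + 0.418 × 0.2046 = 1.705 + 0.08552 = 1.790 mg/L.

D ≈ 1.79 mg/L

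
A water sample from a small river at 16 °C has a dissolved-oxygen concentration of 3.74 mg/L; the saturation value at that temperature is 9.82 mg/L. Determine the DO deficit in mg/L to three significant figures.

D ≈ 6.08 mg/L

D = C_s − C = 9.82 − 3.74 = 6.08 mg/L.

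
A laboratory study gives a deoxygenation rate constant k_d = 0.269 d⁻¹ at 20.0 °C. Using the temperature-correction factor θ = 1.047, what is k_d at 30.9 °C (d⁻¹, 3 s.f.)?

k_d(T₂) = k_d(T₁) · θ^(T₂−T₁) = 0.269 × 1.047^(30.9−20.0)
= 0.269 × 1.047^10.9 = 0.269 × 1.650 = 0.4438 d⁻¹.

k_d ≈ 0.444 d⁻¹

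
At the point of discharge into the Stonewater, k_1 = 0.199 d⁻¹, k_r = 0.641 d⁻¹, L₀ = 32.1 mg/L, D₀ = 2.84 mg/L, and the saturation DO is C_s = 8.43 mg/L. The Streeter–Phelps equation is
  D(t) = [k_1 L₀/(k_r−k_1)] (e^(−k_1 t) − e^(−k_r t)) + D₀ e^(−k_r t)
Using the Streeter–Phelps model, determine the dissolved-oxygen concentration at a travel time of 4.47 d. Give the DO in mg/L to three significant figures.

DO ≈ 3.15 mg/L

k_1 L₀/(k_r−k_1) = 0.199×32.1/(0.641−0.199) = 6.388/0.4420 = 14.45 mg/L.
e^(−k_1 t) = e^(−0.199×4.470) = 0.4108; e^(−k_r t) = e^(−0.641×4.470) = 0.05697.
D = 14.45 × (0.4108 − 0.05697) + 2.84 × 0.05697 = 5.114 + 0.1618 = 5.276 mg/L.
DO = C_s − D = 8.43 − 5.276 = 3.154 mg/L.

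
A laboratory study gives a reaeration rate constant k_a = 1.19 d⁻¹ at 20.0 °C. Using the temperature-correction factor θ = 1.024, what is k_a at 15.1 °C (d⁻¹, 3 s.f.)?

k_a(T₂) = k_a(T₁) · θ^(T₂−T₁) = 1.19 × 1.024^(15.1−20.0)
= 1.19 × 1.024^-4.90 = 1.19 × 0.8903 = 1.059 d⁻¹.

k_a ≈ 1.06 d⁻¹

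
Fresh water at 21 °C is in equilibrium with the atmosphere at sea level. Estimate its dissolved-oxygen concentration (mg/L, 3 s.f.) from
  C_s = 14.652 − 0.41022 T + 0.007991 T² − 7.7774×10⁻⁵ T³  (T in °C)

C_s ≈ 8.84 mg/L

C_s = 14.652 − 0.41022×21 + 0.007991×21² − 7.7774×10⁻⁵×21³ = 8.841 mg/L.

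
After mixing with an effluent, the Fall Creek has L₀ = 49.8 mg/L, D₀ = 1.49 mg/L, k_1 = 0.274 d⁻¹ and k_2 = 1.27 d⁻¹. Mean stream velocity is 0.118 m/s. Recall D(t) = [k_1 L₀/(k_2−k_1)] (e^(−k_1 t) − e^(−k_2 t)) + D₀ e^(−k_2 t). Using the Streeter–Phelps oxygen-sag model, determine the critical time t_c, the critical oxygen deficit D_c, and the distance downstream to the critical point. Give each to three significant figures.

t_c ≈ 1.42 d; D_c ≈ 7.27 mg/L; x_c ≈ 14.5 km

At the critical point dD/dt = 0, so k_1 L₀ e^(−k_1 t) = k_2 D. Substituting D(t) from the Streeter–Phelps equation and solving for t gives
t_c = ln[(k_2/k_1)(1 − D₀(k_2−k_1)/(k_1 L₀))] / (k_2−k_1).
Here k_2−k_1 = 0.9960 d⁻¹ and 1 − D₀(k_2−k_1)/(k_1 L₀) = 1 − 1.49×0.9960/(0.274×49.8) = 0.8912, so
t_c = ln(4.635 × 0.8912) / 0.9960 = 1.419 / 0.9960 = 1.424 d.
L(t_c) = L₀ e^(−k_1 t_c) = 49.8 × 0.6769 = 33.71 mg/L, and at the critical point k_2 D_c = k_1 L, so D_c = (0.274/1.27) × 33.71 = 7.273 mg/L.
x_c = v t_c = 0.118 m/s × 1.424 d × 86400 s/d = 14520 m ≈ 14.5 km.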